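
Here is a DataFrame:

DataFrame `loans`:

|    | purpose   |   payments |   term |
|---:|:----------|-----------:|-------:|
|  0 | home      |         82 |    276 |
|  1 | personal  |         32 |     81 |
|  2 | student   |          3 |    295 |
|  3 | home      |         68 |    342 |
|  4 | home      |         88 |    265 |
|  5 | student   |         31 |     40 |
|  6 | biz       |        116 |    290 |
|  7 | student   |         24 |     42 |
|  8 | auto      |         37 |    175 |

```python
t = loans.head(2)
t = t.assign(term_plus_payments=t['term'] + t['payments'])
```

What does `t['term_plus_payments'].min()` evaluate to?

113

take first 2 rows:
    purpose  payments  term
0      home        82   276
1  personal        32    81
add column term_plus_payments = t['term'] + t['payments']:
    purpose  payments  term  term_plus_payments
0      home        82   276                 358
1  personal        32    81                 113
Then the min of column 'term_plus_payments': 113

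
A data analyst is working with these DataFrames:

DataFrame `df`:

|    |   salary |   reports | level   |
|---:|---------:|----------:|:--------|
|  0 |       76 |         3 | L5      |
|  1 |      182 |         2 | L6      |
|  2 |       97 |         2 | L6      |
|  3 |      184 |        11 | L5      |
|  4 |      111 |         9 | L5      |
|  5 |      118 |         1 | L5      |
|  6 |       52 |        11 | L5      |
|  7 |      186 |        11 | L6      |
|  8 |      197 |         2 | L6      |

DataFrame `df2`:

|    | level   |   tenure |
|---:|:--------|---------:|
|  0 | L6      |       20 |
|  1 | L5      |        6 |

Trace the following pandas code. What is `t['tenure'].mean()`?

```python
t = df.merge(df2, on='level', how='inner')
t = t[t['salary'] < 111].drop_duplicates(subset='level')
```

13.0

merge on 'level' (how='inner') → 9 rows:
   salary  reports level  tenure
0      76        3    L5       6
1     182        2    L6      20
2      97        2    L6      20
3     184       11    L5       6
4     111        9    L5       6
5     118        1    L5       6
6      52       11    L5       6
7     186       11    L6      20
8     197        2    L6      20
filter rows where salary < 111:
   salary  reports level  tenure
0      76        3    L5       6
2      97        2    L6      20
6      52       11    L5       6
drop duplicate level (keep=first):
   salary  reports level  tenure
0      76        3    L5       6
2      97        2    L6      20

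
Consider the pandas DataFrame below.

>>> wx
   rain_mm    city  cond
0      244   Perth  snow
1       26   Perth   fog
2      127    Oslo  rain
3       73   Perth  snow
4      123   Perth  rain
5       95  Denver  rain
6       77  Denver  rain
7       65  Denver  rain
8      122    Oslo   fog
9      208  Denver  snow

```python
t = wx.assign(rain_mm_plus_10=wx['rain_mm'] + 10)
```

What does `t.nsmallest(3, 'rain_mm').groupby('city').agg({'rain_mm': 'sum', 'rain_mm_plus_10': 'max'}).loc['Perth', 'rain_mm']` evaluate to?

99

add column rain_mm_plus_10 = wx['rain_mm'] + 10:
   rain_mm    city  cond  rain_mm_plus_10
0      244   Perth  snow              254
1       26   Perth   fog               36
2      127    Oslo  rain              137
3       73   Perth  snow               83
4      123   Perth  rain              133
5       95  Denver  rain              105
6       77  Denver  rain               87
7       65  Denver  rain               75
8      122    Oslo   fog              132
9      208  Denver  snow              218
take 3 rows with smallest rain_mm:
   rain_mm    city  cond  rain_mm_plus_10
1       26   Perth   fog               36
7       65  Denver  rain               75
3       73   Perth  snow               83
group by city: sum(rain_mm), max(rain_mm_plus_10):
        rain_mm  rain_mm_plus_10
city                            
Denver       65               75
Perth        99               83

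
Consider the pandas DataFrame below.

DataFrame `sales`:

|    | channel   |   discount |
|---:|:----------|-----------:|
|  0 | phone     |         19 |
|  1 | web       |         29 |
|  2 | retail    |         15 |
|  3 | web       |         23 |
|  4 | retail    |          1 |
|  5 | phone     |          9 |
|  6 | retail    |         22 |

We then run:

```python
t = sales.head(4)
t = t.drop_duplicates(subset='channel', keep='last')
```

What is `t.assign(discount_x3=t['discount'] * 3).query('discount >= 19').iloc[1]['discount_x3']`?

69

take first 4 rows:
  channel  discount
0   phone        19
1     web        29
2  retail        15
3     web        23
drop duplicate channel (keep=last):
  channel  discount
0   phone        19
2  retail        15
3     web        23
add column discount_x3 = t['discount'] * 3:
  channel  discount  discount_x3
0   phone        19           57
2  retail        15           45
3     web        23           69
filter rows where discount >= 19:
  channel  discount  discount_x3
0   phone        19           57
3     web        23           69
Taking the value at position 1, column 'discount_x3' gives 69.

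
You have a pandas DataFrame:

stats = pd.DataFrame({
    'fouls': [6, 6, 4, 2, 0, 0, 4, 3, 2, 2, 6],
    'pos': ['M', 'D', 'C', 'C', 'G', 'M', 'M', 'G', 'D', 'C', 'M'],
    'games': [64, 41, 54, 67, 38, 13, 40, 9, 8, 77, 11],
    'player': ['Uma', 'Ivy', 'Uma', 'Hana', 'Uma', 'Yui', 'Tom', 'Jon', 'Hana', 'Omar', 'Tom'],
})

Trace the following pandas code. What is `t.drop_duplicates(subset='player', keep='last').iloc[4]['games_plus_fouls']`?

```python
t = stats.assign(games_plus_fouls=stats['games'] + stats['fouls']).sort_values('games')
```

add column games_plus_fouls = stats['games'] + stats['fouls']:
    fouls pos  games player  games_plus_fouls
0       6   M     64    Uma                70
1       6   D     41    Ivy                47
2       4   C     54    Uma                58
3       2   C     67   Hana                69
4       0   G     38    Uma                38
5       0   M     13    Yui                13
6       4   M     40    Tom                44
7       3   G      9    Jon                12
8       2   D      8   Hana                10
9       2   C     77   Omar                79
10      6   M     11    Tom                17
sort by games:
    fouls pos  games player  games_plus_fouls
8       2   D      8   Hana                10
7       3   G      9    Jon                12
10      6   M     11    Tom                17
5       0   M     13    Yui                13
4       0   G     38    Uma                38
6       4   M     40    Tom                44
1       6   D     41    Ivy                47
2       4   C     54    Uma                58
0       6   M     64    Uma                70
3       2   C     67   Hana                69
9       2   C     77   Omar                79
drop duplicate player (keep=last):
   fouls pos  games player  games_plus_fouls
7      3   G      9    Jon                12
5      0   M     13    Yui                13
6      4   M     40    Tom                44
1      6   D     41    Ivy                47
0      6   M     64    Uma                70
3      2   C     67   Hana                69
9      2   C     77   Omar                79

70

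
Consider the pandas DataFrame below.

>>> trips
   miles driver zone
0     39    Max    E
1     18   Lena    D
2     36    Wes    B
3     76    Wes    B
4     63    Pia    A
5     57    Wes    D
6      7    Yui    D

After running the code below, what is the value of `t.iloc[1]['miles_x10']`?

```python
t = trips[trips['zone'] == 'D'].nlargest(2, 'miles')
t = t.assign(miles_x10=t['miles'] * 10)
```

180

filter rows where zone == 'D':
   miles driver zone
1     18   Lena    D
5     57    Wes    D
6      7    Yui    D
take 2 rows with largest miles:
   miles driver zone
5     57    Wes    D
1     18   Lena    D
add column miles_x10 = t['miles'] * 10:
   miles driver zone  miles_x10
5     57    Wes    D        570
1     18   Lena    D        180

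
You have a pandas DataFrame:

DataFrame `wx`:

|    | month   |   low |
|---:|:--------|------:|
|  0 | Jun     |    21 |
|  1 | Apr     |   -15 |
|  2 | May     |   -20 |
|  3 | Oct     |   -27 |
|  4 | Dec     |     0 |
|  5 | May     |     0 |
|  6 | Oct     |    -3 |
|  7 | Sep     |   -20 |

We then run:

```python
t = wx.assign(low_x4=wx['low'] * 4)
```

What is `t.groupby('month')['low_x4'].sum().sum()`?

-256

add column low_x4 = wx['low'] * 4:
  month  low  low_x4
0   Jun   21      84
1   Apr  -15     -60
2   May  -20     -80
3   Oct  -27    -108
4   Dec    0       0
5   May    0       0
6   Oct   -3     -12
7   Sep  -20     -80
group by month, sum of low_x4:
month
Apr    -60
Dec      0
Jun     84
May    -80
Oct   -120
Sep    -80
Name: low_x4, dtype: int64
Finally, sum of the resulting series = -256.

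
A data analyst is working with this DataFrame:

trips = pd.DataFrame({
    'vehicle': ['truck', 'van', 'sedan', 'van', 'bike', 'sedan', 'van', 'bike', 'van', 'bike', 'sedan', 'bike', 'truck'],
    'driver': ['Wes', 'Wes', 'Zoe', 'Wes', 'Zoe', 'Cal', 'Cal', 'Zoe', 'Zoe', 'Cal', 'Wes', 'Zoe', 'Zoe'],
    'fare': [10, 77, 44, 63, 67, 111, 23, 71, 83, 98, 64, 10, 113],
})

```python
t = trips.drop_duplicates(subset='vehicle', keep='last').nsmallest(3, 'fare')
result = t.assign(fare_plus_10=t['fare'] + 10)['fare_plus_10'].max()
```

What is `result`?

drop duplicate vehicle (keep=last):
   vehicle driver  fare
8      van    Zoe    83
10   sedan    Wes    64
11    bike    Zoe    10
12   truck    Zoe   113
take 3 rows with smallest fare:
   vehicle driver  fare
11    bike    Zoe    10
10   sedan    Wes    64
8      van    Zoe    83
add column fare_plus_10 = t['fare'] + 10:
   vehicle driver  fare  fare_plus_10
11    bike    Zoe    10            20
10   sedan    Wes    64            74
8      van    Zoe    83            93
max of column 'fare_plus_10' → 93

93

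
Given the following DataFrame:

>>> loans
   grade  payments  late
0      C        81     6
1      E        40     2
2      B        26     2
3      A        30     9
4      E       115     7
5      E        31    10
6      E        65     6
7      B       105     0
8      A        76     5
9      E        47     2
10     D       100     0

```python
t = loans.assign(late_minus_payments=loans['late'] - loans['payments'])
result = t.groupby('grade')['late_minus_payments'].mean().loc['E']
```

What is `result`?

add column late_minus_payments = loans['late'] - loans['payments']:
   grade  payments  late  late_minus_payments
0      C        81     6                  -75
1      E        40     2                  -38
2      B        26     2                  -24
3      A        30     9                  -21
4      E       115     7                 -108
5      E        31    10                  -21
6      E        65     6                  -59
7      B       105     0                 -105
8      A        76     5                  -71
9      E        47     2                  -45
10     D       100     0                 -100
group by grade, mean of late_minus_payments:
grade
A    -46.0
B    -64.5
C    -75.0
D   -100.0
E    -54.2
Name: late_minus_payments, dtype: float64
So loc['E'] = -54.2.

-54.2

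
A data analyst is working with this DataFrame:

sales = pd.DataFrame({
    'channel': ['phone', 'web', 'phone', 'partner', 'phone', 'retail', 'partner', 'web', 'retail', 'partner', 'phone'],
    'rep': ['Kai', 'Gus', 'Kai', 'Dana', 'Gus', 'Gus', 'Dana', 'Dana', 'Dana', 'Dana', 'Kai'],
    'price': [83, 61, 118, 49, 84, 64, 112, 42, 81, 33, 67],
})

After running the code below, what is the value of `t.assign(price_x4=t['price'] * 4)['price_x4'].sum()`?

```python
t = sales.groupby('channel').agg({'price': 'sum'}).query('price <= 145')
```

group by channel, sum of price:
         price
channel       
partner    194
phone      352
retail     145
web        103
filter rows where price <= 145:
         price
channel       
retail     145
web        103
add column price_x4 = t['price'] * 4:
         price  price_x4
channel                 
retail     145       580
web        103       412
Taking the sum of column 'price_x4' gives 992.

992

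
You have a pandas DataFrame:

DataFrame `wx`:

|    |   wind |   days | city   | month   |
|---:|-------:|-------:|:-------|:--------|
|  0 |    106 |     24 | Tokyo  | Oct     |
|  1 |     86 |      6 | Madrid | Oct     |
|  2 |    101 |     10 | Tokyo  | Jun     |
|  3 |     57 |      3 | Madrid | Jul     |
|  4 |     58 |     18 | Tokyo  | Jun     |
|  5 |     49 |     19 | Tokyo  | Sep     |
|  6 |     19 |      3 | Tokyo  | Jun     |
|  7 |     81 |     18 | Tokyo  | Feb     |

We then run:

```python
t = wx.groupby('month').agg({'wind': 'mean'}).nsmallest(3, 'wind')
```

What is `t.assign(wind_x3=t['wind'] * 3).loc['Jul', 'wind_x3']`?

171.0

group by month, mean of wind:
            wind
month           
Feb    81.000000
Jul    57.000000
Jun    59.333333
Oct    96.000000
Sep    49.000000
take 3 rows with smallest wind:
            wind
month           
Sep    49.000000
Jul    57.000000
Jun    59.333333
add column wind_x3 = t['wind'] * 3:
            wind  wind_x3
month                    
Sep    49.000000    147.0
Jul    57.000000    171.0
Jun    59.333333    178.0
So loc['Jul', 'wind_x3'] = 171.0.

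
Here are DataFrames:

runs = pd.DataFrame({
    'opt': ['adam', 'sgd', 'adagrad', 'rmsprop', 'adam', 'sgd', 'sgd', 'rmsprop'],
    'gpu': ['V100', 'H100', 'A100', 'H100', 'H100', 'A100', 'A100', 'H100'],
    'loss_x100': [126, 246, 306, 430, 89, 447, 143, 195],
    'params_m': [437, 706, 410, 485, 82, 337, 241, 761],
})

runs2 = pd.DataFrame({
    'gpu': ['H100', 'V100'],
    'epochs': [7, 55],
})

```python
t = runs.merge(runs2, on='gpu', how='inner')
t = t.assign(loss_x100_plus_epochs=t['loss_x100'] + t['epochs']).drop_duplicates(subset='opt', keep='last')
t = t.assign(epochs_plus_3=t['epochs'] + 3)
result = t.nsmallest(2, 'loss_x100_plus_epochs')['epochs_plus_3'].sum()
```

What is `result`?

20

merge on 'gpu' (how='inner') → 5 rows:
       opt   gpu  loss_x100  params_m  epochs
0     adam  V100        126       437      55
1      sgd  H100        246       706       7
2  rmsprop  H100        430       485       7
3     adam  H100         89        82       7
4  rmsprop  H100        195       761       7
add column loss_x100_plus_epochs = t['loss_x100'] + t['epochs']:
       opt   gpu  loss_x100  params_m  epochs  loss_x100_plus_epochs
0     adam  V100        126       437      55                    181
1      sgd  H100        246       706       7                    253
2  rmsprop  H100        430       485       7                    437
3     adam  H100         89        82       7                     96
4  rmsprop  H100        195       761       7                    202
drop duplicate opt (keep=last):
       opt   gpu  loss_x100  params_m  epochs  loss_x100_plus_epochs
1      sgd  H100        246       706       7                    253
3     adam  H100         89        82       7                     96
4  rmsprop  H100        195       761       7                    202
add column epochs_plus_3 = t['epochs'] + 3:
       opt   gpu  loss_x100  params_m  epochs  loss_x100_plus_epochs  epochs_plus_3
1      sgd  H100        246       706       7                    253             10
3     adam  H100         89        82       7                     96             10
4  rmsprop  H100        195       761       7                    202             10
take 2 rows with smallest loss_x100_plus_epochs:
       opt   gpu  loss_x100  params_m  epochs  loss_x100_plus_epochs  epochs_plus_3
3     adam  H100         89        82       7                     96             10
4  rmsprop  H100        195       761       7                    202             10
sum of column 'epochs_plus_3' → 20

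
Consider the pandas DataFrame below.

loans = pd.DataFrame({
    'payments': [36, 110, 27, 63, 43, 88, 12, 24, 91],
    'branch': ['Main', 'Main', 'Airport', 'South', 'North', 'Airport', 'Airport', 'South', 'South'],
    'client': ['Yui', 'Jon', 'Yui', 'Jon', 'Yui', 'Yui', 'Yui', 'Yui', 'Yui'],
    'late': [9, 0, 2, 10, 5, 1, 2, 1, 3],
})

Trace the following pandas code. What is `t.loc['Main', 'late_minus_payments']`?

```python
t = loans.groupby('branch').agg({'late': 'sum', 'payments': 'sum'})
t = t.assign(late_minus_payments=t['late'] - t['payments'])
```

-137

group by branch: sum(late), sum(payments):
         late  payments
branch                 
Airport     5       127
Main        9       146
North       5        43
South      14       178
add column late_minus_payments = t['late'] - t['payments']:
         late  payments  late_minus_payments
branch                                      
Airport     5       127                 -122
Main        9       146                 -137
North       5        43                  -38
South      14       178                 -164
Then the value at row 'Main', column 'late_minus_payments': -137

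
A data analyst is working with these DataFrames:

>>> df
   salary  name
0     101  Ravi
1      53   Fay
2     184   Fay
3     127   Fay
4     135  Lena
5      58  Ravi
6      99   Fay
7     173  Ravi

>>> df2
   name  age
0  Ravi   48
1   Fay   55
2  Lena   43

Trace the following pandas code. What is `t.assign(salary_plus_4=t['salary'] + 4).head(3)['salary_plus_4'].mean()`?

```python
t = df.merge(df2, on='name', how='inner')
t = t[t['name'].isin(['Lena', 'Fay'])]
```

merge on 'name' (how='inner') → 8 rows:
   salary  name  age
0     101  Ravi   48
1      53   Fay   55
2     184   Fay   55
3     127   Fay   55
4     135  Lena   43
5      58  Ravi   48
6      99   Fay   55
7     173  Ravi   48
filter rows where name in ['Lena', 'Fay']:
   salary  name  age
1      53   Fay   55
2     184   Fay   55
3     127   Fay   55
4     135  Lena   43
6      99   Fay   55
add column salary_plus_4 = t['salary'] + 4:
   salary  name  age  salary_plus_4
1      53   Fay   55             57
2     184   Fay   55            188
3     127   Fay   55            131
4     135  Lena   43            139
6      99   Fay   55            103
take first 3 rows:
   salary name  age  salary_plus_4
1      53  Fay   55             57
2     184  Fay   55            188
3     127  Fay   55            131
Then the mean of column 'salary_plus_4': 125.333333333

125.333333333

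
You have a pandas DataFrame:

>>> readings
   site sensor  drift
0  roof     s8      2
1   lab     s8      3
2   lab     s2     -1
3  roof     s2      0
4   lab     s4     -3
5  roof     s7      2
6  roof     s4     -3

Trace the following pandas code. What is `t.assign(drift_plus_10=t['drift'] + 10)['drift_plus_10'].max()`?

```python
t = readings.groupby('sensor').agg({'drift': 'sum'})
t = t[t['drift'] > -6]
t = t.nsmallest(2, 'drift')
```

group by sensor, sum of drift:
        drift
sensor       
s2         -1
s4         -6
s7          2
s8          5
filter rows where drift > -6:
        drift
sensor       
s2         -1
s7          2
s8          5
take 2 rows with smallest drift:
        drift
sensor       
s2         -1
s7          2
add column drift_plus_10 = t['drift'] + 10:
        drift  drift_plus_10
sensor                      
s2         -1              9
s7          2             12

12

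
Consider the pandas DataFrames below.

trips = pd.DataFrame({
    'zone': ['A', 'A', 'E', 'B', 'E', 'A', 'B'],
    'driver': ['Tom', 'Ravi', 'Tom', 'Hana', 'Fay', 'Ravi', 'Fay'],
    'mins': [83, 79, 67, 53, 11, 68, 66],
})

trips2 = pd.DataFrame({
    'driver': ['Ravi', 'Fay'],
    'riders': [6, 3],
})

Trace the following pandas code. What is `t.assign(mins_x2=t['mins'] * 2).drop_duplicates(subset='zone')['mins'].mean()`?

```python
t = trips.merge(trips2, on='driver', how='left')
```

67.6666666667

merge on 'driver' (how='left') → 7 rows:
  zone driver  mins  riders
0    A    Tom    83     NaN
1    A   Ravi    79     6.0
2    E    Tom    67     NaN
3    B   Hana    53     NaN
4    E    Fay    11     3.0
5    A   Ravi    68     6.0
6    B    Fay    66     3.0
add column mins_x2 = t['mins'] * 2:
  zone driver  mins  riders  mins_x2
0    A    Tom    83     NaN      166
1    A   Ravi    79     6.0      158
2    E    Tom    67     NaN      134
3    B   Hana    53     NaN      106
4    E    Fay    11     3.0       22
5    A   Ravi    68     6.0      136
6    B    Fay    66     3.0      132
drop duplicate zone (keep=first):
  zone driver  mins  riders  mins_x2
0    A    Tom    83     NaN      166
2    E    Tom    67     NaN      134
3    B   Hana    53     NaN      106
Taking the mean of column 'mins' gives 67.6666666667.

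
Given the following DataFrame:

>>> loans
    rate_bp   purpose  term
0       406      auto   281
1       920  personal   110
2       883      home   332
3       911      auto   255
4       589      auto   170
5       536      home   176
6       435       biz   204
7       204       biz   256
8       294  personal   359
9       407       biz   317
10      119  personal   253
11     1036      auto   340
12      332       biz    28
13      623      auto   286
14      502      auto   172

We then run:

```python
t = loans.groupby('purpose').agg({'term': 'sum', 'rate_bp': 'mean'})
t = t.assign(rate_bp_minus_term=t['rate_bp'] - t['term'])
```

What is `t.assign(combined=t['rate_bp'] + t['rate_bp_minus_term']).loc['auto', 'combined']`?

-148.333333333

group by purpose: sum(term), mean(rate_bp):
          term     rate_bp
purpose                   
auto      1504  677.833333
biz        805  344.500000
home       508  709.500000
personal   722  444.333333
add column rate_bp_minus_term = t['rate_bp'] - t['term']:
          term     rate_bp  rate_bp_minus_term
purpose                                       
auto      1504  677.833333         -826.166667
biz        805  344.500000         -460.500000
home       508  709.500000          201.500000
personal   722  444.333333         -277.666667
add column combined = t['rate_bp'] + t['rate_bp_minus_term']:
          term     rate_bp  rate_bp_minus_term    combined
purpose                                                   
auto      1504  677.833333         -826.166667 -148.333333
biz        805  344.500000         -460.500000 -116.000000
home       508  709.500000          201.500000  911.000000
personal   722  444.333333         -277.666667  166.666667
So loc['auto', 'combined'] = -148.333333333.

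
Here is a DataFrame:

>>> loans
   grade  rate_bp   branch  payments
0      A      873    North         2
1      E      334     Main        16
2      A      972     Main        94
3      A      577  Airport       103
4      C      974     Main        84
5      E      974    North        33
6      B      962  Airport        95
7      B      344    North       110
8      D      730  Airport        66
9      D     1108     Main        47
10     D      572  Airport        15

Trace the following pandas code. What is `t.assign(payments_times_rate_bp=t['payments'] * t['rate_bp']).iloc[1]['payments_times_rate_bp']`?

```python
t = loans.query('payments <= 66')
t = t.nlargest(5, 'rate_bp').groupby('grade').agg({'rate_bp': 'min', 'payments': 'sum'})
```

73216

filter rows where payments <= 66:
   grade  rate_bp   branch  payments
0      A      873    North         2
1      E      334     Main        16
5      E      974    North        33
8      D      730  Airport        66
9      D     1108     Main        47
10     D      572  Airport        15
take 5 rows with largest rate_bp:
   grade  rate_bp   branch  payments
9      D     1108     Main        47
5      E      974    North        33
0      A      873    North         2
8      D      730  Airport        66
10     D      572  Airport        15
group by grade: min(rate_bp), sum(payments):
       rate_bp  payments
grade                   
A          873         2
D          572       128
E          974        33
add column payments_times_rate_bp = t['payments'] * t['rate_bp']:
       rate_bp  payments  payments_times_rate_bp
grade                                           
A          873         2                    1746
D          572       128                   73216
E          974        33                   32142
value at position 1, column 'payments_times_rate_bp' → 73216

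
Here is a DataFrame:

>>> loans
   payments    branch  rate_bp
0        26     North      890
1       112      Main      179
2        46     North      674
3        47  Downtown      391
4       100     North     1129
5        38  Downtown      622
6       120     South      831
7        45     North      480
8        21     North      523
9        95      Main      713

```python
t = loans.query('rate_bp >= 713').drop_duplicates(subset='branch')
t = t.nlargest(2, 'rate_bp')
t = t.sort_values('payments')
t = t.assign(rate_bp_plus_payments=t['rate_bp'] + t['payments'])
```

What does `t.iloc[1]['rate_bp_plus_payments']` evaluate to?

filter rows where rate_bp >= 713:
   payments branch  rate_bp
0        26  North      890
4       100  North     1129
6       120  South      831
9        95   Main      713
drop duplicate branch (keep=first):
   payments branch  rate_bp
0        26  North      890
6       120  South      831
9        95   Main      713
take 2 rows with largest rate_bp:
   payments branch  rate_bp
0        26  North      890
6       120  South      831
sort by payments:
   payments branch  rate_bp
0        26  North      890
6       120  South      831
add column rate_bp_plus_payments = t['rate_bp'] + t['payments']:
   payments branch  rate_bp  rate_bp_plus_payments
0        26  North      890                    916
6       120  South      831                    951
Then the value at position 1, column 'rate_bp_plus_payments': 951

951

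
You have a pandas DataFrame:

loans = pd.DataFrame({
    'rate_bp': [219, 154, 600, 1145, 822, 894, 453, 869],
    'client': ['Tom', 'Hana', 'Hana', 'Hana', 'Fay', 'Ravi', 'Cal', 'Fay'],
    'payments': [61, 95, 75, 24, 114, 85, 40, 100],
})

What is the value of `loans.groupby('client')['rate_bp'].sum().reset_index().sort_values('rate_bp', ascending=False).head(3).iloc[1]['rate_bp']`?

group by client, sum of rate_bp:
client
Cal      453
Fay     1691
Hana    1899
Ravi     894
Tom      219
Name: rate_bp, dtype: int64
reset_index():
  client  rate_bp
0    Cal      453
1    Fay     1691
2   Hana     1899
3   Ravi      894
4    Tom      219
sort by rate_bp descending:
  client  rate_bp
2   Hana     1899
1    Fay     1691
3   Ravi      894
0    Cal      453
4    Tom      219
take first 3 rows:
  client  rate_bp
2   Hana     1899
1    Fay     1691
3   Ravi      894

1691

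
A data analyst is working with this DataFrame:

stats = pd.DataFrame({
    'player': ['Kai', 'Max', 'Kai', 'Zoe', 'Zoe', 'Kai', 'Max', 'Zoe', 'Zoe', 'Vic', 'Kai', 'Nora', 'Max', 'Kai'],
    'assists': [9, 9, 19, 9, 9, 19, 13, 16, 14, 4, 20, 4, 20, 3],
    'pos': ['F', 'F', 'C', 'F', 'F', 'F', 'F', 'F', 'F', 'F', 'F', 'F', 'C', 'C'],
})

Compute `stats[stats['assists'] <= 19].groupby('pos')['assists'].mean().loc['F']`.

10.6

filter rows where assists <= 19:
   player  assists pos
0     Kai        9   F
1     Max        9   F
2     Kai       19   C
3     Zoe        9   F
4     Zoe        9   F
5     Kai       19   F
6     Max       13   F
7     Zoe       16   F
8     Zoe       14   F
9     Vic        4   F
11   Nora        4   F
13    Kai        3   C
group by pos, mean of assists:
pos
C    11.0
F    10.6
Name: assists, dtype: float64
So loc['F'] = 10.6.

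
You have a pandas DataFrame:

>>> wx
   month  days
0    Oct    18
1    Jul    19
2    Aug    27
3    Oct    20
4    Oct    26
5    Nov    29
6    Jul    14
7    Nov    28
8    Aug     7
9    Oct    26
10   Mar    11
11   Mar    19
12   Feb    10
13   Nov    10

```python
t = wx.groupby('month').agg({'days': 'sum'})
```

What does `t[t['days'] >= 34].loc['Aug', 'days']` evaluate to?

group by month, sum of days:
       days
month      
Aug      34
Feb      10
Jul      33
Mar      30
Nov      67
Oct      90
filter rows where days >= 34:
       days
month      
Aug      34
Nov      67
Oct      90
Finally, value at row 'Aug', column 'days' = 34.

34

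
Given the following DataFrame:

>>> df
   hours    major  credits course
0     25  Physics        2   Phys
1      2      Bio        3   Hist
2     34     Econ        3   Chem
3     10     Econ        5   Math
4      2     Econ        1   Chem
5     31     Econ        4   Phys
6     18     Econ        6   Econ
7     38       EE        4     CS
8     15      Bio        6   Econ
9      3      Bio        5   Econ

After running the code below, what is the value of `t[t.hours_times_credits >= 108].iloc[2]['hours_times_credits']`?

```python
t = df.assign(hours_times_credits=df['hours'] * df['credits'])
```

152

add column hours_times_credits = df['hours'] * df['credits']:
   hours    major  credits course  hours_times_credits
0     25  Physics        2   Phys                   50
1      2      Bio        3   Hist                    6
2     34     Econ        3   Chem                  102
3     10     Econ        5   Math                   50
4      2     Econ        1   Chem                    2
5     31     Econ        4   Phys                  124
6     18     Econ        6   Econ                  108
7     38       EE        4     CS                  152
8     15      Bio        6   Econ                   90
9      3      Bio        5   Econ                   15
filter rows where hours_times_credits >= 108:
   hours major  credits course  hours_times_credits
5     31  Econ        4   Phys                  124
6     18  Econ        6   Econ                  108
7     38    EE        4     CS                  152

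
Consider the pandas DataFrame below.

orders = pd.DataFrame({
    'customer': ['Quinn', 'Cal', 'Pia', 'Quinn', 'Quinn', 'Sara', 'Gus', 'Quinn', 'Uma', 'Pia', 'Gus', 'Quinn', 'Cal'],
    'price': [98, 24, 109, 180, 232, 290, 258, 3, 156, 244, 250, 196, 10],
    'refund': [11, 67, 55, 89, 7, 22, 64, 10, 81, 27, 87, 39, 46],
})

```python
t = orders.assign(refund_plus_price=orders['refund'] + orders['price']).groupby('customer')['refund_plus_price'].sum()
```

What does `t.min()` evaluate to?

add column refund_plus_price = orders['refund'] + orders['price']:
   customer  price  refund  refund_plus_price
0     Quinn     98      11                109
1       Cal     24      67                 91
2       Pia    109      55                164
3     Quinn    180      89                269
4     Quinn    232       7                239
5      Sara    290      22                312
6       Gus    258      64                322
7     Quinn      3      10                 13
8       Uma    156      81                237
9       Pia    244      27                271
10      Gus    250      87                337
11    Quinn    196      39                235
12      Cal     10      46                 56
group by customer, sum of refund_plus_price:
customer
Cal      147
Gus      659
Pia      435
Quinn    865
Sara     312
Uma      237
Name: refund_plus_price, dtype: int64

147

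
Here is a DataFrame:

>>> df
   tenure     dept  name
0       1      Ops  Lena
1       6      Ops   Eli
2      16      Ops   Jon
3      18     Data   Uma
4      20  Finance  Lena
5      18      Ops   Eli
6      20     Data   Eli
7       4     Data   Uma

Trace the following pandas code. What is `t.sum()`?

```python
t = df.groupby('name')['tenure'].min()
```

27

group by name, min of tenure:
name
Eli      6
Jon     16
Lena     1
Uma      4
Name: tenure, dtype: int64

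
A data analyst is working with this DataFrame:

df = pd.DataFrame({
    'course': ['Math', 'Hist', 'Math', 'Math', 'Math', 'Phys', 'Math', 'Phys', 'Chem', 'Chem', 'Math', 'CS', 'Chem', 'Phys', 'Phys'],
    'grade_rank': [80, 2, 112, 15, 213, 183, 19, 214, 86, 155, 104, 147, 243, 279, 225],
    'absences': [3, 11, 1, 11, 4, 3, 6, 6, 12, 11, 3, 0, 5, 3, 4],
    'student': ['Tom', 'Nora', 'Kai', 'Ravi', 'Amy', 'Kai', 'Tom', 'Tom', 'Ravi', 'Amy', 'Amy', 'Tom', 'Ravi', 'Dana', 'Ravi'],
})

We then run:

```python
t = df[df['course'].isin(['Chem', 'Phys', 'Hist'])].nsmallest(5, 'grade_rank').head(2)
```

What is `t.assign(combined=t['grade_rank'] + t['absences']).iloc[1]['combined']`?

filter rows where course in ['Chem', 'Phys', 'Hist']:
   course  grade_rank  absences student
1    Hist           2        11    Nora
5    Phys         183         3     Kai
7    Phys         214         6     Tom
8    Chem          86        12    Ravi
9    Chem         155        11     Amy
12   Chem         243         5    Ravi
13   Phys         279         3    Dana
14   Phys         225         4    Ravi
take 5 rows with smallest grade_rank:
  course  grade_rank  absences student
1   Hist           2        11    Nora
8   Chem          86        12    Ravi
9   Chem         155        11     Amy
5   Phys         183         3     Kai
7   Phys         214         6     Tom
take first 2 rows:
  course  grade_rank  absences student
1   Hist           2        11    Nora
8   Chem          86        12    Ravi
add column combined = t['grade_rank'] + t['absences']:
  course  grade_rank  absences student  combined
1   Hist           2        11    Nora        13
8   Chem          86        12    Ravi        98
The value at position 1, column 'combined' is 98.

98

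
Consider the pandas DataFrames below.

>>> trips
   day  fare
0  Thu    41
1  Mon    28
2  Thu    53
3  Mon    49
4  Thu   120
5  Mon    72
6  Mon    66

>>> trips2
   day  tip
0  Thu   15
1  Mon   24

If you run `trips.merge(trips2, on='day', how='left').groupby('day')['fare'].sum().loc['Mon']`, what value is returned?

215

merge on 'day' (how='left') → 7 rows:
   day  fare  tip
0  Thu    41   15
1  Mon    28   24
2  Thu    53   15
3  Mon    49   24
4  Thu   120   15
5  Mon    72   24
6  Mon    66   24
group by day, sum of fare:
day
Mon    215
Thu    214
Name: fare, dtype: int64
So loc['Mon'] = 215.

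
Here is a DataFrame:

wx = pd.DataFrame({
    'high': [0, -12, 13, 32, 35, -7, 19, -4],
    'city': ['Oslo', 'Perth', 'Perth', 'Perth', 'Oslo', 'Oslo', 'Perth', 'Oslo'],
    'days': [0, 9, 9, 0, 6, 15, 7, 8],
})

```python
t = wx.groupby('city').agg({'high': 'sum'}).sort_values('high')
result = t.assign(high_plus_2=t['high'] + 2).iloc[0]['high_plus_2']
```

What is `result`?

group by city, sum of high:
       high
city       
Oslo     24
Perth    52
sort by high:
       high
city       
Oslo     24
Perth    52
add column high_plus_2 = t['high'] + 2:
       high  high_plus_2
city                    
Oslo     24           26
Perth    52           54
value at position 0, column 'high_plus_2' → 26

26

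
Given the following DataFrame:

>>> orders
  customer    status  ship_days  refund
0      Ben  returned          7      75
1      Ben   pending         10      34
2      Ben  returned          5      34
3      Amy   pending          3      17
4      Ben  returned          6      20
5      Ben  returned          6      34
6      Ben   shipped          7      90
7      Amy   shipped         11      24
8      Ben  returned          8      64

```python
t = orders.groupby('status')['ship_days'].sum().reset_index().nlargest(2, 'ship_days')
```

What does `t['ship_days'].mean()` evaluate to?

25.0

group by status, sum of ship_days:
status
pending     13
returned    32
shipped     18
Name: ship_days, dtype: int64
reset_index():
     status  ship_days
0   pending         13
1  returned         32
2   shipped         18
take 2 rows with largest ship_days:
     status  ship_days
1  returned         32
2   shipped         18
Hence 25.0.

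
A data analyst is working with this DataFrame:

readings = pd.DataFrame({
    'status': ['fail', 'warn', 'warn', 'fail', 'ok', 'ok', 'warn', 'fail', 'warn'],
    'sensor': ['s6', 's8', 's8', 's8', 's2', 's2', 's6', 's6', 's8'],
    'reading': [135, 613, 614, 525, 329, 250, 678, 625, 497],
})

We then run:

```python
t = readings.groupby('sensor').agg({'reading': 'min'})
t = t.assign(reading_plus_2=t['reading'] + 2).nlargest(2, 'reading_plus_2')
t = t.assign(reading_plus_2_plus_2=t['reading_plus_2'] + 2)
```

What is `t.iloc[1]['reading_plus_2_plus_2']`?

group by sensor, min of reading:
        reading
sensor         
s2          250
s6          135
s8          497
add column reading_plus_2 = t['reading'] + 2:
        reading  reading_plus_2
sensor                         
s2          250             252
s6          135             137
s8          497             499
take 2 rows with largest reading_plus_2:
        reading  reading_plus_2
sensor                         
s8          497             499
s2          250             252
add column reading_plus_2_plus_2 = t['reading_plus_2'] + 2:
        reading  reading_plus_2  reading_plus_2_plus_2
sensor                                                
s8          497             499                    501
s2          250             252                    254

254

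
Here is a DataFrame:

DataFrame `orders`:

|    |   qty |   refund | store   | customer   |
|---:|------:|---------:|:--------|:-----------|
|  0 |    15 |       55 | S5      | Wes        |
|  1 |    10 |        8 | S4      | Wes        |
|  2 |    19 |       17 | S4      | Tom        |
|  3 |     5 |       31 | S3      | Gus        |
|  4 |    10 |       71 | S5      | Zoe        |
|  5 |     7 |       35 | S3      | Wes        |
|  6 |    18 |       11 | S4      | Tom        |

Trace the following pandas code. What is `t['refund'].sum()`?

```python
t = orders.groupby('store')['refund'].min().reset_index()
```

group by store, min of refund:
store
S3    31
S4     8
S5    55
Name: refund, dtype: int64
reset_index():
  store  refund
0    S3      31
1    S4       8
2    S5      55
So sum() = 94.

94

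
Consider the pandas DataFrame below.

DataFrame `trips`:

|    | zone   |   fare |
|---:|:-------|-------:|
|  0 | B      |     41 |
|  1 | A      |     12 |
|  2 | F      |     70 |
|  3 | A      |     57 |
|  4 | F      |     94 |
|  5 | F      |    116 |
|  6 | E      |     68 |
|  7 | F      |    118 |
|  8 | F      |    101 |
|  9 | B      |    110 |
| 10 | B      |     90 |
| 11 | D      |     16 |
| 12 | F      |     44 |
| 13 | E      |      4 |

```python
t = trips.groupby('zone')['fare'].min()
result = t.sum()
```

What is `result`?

117

group by zone, min of fare:
zone
A    12
B    41
D    16
E     4
F    44
Name: fare, dtype: int64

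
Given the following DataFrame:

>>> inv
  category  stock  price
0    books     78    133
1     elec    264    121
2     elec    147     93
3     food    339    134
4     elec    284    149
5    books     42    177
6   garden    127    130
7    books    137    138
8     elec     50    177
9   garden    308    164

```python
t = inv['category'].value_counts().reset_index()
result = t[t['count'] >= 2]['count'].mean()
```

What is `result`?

3.0

value_counts of category:
category
elec      4
books     3
garden    2
food      1
Name: count, dtype: int64
reset_index():
  category  count
0     elec      4
1    books      3
2   garden      2
3     food      1
filter rows where count >= 2:
  category  count
0     elec      4
1    books      3
2   garden      2
Hence 3.0.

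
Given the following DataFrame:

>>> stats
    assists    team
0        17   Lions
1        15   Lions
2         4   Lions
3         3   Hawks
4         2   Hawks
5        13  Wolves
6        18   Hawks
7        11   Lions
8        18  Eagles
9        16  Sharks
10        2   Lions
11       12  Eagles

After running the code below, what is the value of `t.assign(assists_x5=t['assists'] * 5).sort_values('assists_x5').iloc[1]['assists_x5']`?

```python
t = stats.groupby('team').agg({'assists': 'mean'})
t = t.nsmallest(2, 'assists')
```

group by team, mean of assists:
          assists
team             
Eagles  15.000000
Hawks    7.666667
Lions    9.800000
Sharks  16.000000
Wolves  13.000000
take 2 rows with smallest assists:
        assists
team           
Hawks  7.666667
Lions  9.800000
add column assists_x5 = t['assists'] * 5:
        assists  assists_x5
team                       
Hawks  7.666667   38.333333
Lions  9.800000   49.000000
sort by assists_x5:
        assists  assists_x5
team                       
Hawks  7.666667   38.333333
Lions  9.800000   49.000000
value at position 1, column 'assists_x5' → 49.0

49.0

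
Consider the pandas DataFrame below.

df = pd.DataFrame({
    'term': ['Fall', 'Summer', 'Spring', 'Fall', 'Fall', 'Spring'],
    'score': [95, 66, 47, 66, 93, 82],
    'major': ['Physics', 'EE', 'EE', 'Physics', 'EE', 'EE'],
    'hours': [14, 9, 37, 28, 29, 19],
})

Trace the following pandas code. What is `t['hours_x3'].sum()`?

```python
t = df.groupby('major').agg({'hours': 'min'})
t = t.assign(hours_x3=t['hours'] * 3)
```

group by major, min of hours:
         hours
major         
EE           9
Physics     14
add column hours_x3 = t['hours'] * 3:
         hours  hours_x3
major                   
EE           9        27
Physics     14        42

69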